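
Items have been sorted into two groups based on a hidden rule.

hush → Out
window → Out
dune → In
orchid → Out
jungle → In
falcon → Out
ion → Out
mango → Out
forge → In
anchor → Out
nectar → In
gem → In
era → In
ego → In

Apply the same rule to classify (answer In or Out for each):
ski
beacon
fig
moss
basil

Out, In, Out, Out, Out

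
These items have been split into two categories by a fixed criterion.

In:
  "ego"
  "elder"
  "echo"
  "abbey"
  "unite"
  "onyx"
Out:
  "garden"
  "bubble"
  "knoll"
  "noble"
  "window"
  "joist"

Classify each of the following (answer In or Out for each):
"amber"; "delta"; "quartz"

A rule that fits every label: starts with a vowel — true of each 'In' example, false of each 'Out' one.
"amber": starts with 'a' — qualifies, so In.
"delta": starts with 'd' — fails the rule, so Out.
"quartz": starts with 'q' — fails the rule, so Out.

In, Out, Out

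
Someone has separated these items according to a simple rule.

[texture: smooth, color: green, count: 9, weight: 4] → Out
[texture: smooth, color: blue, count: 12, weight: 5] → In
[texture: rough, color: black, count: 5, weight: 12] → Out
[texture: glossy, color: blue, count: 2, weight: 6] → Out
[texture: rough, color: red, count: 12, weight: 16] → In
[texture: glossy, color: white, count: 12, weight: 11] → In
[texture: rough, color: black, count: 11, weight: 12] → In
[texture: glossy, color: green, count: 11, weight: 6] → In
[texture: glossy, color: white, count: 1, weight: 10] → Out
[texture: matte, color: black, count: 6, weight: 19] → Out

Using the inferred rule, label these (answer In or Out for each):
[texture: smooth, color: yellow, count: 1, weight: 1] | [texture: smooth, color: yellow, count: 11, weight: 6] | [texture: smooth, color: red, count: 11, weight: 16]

Out, In, In

The pattern is that an item is 'In' exactly when: count ≥ 11.
[texture: smooth, color: yellow, count: 1, weight: 1]: Out (count = 1). [texture: smooth, color: yellow, count: 11, weight: 6]: In (count = 11). [texture: smooth, color: red, count: 11, weight: 16]: In (count = 11).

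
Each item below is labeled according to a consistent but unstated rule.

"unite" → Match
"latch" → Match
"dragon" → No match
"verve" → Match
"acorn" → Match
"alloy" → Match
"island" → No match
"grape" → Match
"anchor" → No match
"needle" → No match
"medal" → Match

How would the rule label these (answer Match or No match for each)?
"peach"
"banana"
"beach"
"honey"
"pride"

Match, No match, Match, Match, Match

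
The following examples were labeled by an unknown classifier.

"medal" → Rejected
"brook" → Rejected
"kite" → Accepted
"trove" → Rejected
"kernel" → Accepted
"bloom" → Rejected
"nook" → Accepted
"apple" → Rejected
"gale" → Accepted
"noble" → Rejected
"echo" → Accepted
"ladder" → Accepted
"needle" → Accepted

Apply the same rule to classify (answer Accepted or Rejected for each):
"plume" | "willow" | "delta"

Rejected, Accepted, Rejected

A rule that fits every label: even length — true of each 'Accepted' example, false of each 'Rejected' one.
"plume": Rejected (length 5).
"willow": Accepted (length 6).
"delta": Rejected (length 5).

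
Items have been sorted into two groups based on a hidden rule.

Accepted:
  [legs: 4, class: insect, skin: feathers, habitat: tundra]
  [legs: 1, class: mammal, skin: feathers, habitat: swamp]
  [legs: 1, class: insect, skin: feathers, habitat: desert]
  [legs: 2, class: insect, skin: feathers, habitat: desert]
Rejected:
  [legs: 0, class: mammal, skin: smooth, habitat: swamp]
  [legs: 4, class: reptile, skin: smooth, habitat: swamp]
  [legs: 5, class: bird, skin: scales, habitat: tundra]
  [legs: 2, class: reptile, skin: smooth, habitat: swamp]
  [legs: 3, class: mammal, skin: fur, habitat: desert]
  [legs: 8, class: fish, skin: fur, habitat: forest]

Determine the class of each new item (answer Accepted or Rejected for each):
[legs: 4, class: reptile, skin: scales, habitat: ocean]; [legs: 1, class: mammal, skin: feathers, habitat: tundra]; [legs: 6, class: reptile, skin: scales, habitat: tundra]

The distinguishing property — skin is feathers — holds for all the 'Accepted' cases and none of the 'Rejected' cases.
[legs: 4, class: reptile, skin: scales, habitat: ocean]: skin is scales — doesn't qualify, so Rejected. [legs: 1, class: mammal, skin: feathers, habitat: tundra]: skin is feathers — checks out, so Accepted. [legs: 6, class: reptile, skin: scales, habitat: tundra]: skin is scales — doesn't qualify, so Rejected.

Rejected, Accepted, Rejected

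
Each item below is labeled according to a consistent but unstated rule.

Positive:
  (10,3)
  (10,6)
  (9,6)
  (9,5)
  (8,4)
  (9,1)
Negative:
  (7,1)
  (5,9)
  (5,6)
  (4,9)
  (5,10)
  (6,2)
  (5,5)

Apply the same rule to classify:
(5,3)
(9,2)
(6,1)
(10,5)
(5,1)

Negative, Positive, Negative, Positive, Negative

The classifier is using: first ≥ 8.
(5,3): first 5, lacks this property → Negative. (9,2): first 9, has this property → Positive. (6,1): first 6, lacks this property → Negative. (10,5): first 10, has this property → Positive. (5,1): first 5, lacks this property → Negative.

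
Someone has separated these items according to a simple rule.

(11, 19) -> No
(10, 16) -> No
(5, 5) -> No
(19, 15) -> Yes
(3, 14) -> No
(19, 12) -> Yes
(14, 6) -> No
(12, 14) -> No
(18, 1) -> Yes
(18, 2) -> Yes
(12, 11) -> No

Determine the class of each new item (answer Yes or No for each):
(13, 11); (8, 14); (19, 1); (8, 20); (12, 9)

No, No, Yes, No, No

Rule: first ≥ 15. This holds for each 'Yes' example and fails for each 'No' one.
No: (13, 11), since first 13. No: (8, 14), since first 8. Yes: (19, 1), since first 19. No: (8, 20), since first 8. No: (12, 9), since first 12.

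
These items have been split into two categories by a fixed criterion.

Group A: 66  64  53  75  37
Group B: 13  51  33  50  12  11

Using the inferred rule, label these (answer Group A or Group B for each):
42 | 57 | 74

'Group A' ⟺ digit sum ≥ 7.

Group B, Group A, Group A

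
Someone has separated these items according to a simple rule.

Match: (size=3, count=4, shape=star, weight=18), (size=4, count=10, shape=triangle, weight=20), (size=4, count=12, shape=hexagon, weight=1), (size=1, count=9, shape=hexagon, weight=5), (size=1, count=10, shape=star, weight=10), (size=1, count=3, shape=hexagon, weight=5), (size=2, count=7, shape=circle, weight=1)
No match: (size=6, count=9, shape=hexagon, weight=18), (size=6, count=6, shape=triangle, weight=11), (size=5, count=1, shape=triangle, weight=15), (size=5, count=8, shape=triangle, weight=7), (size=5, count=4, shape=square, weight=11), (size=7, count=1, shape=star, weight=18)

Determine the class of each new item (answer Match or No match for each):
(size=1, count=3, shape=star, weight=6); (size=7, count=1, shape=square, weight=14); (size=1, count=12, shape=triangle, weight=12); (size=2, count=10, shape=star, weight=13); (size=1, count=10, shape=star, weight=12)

The rule appears to be: size ≤ 4.
(size=1, count=3, shape=star, weight=6) → size = 1 → Match.
(size=7, count=1, shape=square, weight=14) → size = 7 → No match.
(size=1, count=12, shape=triangle, weight=12) → size = 1 → Match.
(size=2, count=10, shape=star, weight=13) → size = 2 → Match.
(size=1, count=10, shape=star, weight=12) → size = 1 → Match.

Match, No match, Match, Match, Match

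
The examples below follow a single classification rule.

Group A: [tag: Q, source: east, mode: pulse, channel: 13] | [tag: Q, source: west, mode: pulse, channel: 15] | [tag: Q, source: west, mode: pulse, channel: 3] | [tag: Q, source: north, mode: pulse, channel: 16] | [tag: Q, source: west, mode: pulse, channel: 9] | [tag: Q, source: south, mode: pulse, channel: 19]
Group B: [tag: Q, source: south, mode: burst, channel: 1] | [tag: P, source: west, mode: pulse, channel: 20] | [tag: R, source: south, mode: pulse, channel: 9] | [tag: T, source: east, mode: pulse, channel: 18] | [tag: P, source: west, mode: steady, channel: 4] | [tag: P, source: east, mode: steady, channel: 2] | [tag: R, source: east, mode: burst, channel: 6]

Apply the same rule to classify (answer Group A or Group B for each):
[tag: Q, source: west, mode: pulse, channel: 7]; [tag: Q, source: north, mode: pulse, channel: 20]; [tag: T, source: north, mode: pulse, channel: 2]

Every 'Group A' example satisfies: mode is pulse AND tag is Q. None of the 'Group B' examples do.
[tag: Q, source: west, mode: pulse, channel: 7] → mode is pulse, tag is Q → Group A. [tag: Q, source: north, mode: pulse, channel: 20] → mode is pulse, tag is Q → Group A. [tag: T, source: north, mode: pulse, channel: 2] → mode is pulse, tag is T → Group B.

Group A, Group A, Group B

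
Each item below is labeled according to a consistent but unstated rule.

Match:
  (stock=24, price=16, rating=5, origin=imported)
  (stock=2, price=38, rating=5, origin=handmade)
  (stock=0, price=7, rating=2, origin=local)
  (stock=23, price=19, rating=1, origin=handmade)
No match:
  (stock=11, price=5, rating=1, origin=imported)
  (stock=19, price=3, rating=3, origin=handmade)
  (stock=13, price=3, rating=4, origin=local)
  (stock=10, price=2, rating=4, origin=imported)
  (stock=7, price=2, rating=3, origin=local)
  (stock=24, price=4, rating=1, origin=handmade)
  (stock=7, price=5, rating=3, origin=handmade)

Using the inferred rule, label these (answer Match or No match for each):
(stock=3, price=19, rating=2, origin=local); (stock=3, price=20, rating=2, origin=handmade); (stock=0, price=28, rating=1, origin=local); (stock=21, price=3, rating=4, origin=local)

The common property of the 'Match' items is: price ≥ 7. No 'No match' item has it.
Match: (stock=3, price=19, rating=2, origin=local), since price = 19.
Match: (stock=3, price=20, rating=2, origin=handmade), since price = 20.
Match: (stock=0, price=28, rating=1, origin=local), since price = 28.
No match: (stock=21, price=3, rating=4, origin=local), since price = 3.

Match, Match, Match, No match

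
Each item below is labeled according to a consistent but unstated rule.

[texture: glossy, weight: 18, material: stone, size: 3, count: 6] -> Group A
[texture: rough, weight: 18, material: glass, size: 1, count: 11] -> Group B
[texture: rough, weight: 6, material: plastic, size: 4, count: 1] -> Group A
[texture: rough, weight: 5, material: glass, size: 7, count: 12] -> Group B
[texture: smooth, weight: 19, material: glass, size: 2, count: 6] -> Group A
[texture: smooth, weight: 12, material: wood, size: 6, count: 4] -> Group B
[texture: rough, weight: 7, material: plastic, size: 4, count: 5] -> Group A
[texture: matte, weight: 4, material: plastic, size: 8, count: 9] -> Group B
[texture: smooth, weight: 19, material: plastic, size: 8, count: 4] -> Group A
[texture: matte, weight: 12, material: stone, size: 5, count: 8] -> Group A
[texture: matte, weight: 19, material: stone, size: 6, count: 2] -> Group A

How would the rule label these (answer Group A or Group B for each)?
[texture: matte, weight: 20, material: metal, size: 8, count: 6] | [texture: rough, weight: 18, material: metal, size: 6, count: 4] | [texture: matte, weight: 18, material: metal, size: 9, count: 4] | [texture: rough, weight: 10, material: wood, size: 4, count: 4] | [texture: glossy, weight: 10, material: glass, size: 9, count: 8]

The pattern is that an item is 'Group A' exactly when: material is not wood AND count ≤ 8.

Group A, Group A, Group A, Group B, Group A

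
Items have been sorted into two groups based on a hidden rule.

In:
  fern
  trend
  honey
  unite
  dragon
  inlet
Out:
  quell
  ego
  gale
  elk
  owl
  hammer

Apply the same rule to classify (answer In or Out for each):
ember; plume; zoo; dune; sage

Out, Out, Out, In, Out

Looking at the examples, the only property every 'In' case has and every 'Out' case lacks is: contains 'n'.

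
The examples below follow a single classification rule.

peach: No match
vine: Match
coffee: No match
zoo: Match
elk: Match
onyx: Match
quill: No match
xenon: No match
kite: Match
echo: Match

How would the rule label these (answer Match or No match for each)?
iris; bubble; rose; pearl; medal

Match, No match, Match, No match, No match

Rule: length ≤ 4. This holds for each 'Match' example and fails for each 'No match' one.
iris: length 4 — has this property, so Match. bubble: length 6 — does not fit, so No match. rose: length 4 — has this property, so Match. pearl: length 5 — does not fit, so No match. medal: length 5 — does not fit, so No match.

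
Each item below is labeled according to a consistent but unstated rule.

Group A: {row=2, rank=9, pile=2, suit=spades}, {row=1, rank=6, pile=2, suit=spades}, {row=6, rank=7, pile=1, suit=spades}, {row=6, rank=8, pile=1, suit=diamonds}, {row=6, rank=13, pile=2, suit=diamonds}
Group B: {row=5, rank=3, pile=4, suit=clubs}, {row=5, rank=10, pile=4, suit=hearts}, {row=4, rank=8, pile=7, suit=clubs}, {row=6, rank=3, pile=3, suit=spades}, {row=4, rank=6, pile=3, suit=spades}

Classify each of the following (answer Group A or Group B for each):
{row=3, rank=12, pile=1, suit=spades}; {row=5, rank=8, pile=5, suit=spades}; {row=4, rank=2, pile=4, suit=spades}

The pattern is that an item is 'Group A' exactly when: pile ≤ 2.

Group A, Group B, Group B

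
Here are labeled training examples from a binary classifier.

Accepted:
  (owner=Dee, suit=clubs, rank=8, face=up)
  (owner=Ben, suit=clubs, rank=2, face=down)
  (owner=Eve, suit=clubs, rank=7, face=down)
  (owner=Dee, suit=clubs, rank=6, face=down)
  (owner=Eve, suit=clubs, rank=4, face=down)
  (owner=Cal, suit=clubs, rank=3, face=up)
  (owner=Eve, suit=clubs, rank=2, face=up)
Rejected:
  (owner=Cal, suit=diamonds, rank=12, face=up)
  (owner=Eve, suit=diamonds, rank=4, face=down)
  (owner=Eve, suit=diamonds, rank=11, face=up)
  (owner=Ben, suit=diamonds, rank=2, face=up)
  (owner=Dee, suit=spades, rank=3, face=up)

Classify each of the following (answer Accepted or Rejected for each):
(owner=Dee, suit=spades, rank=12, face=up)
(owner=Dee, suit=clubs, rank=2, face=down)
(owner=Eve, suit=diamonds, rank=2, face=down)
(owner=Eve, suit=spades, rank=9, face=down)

The common property of the 'Accepted' items is: suit is clubs. No 'Rejected' item has it.
Rejected: (owner=Dee, suit=spades, rank=12, face=up), since suit is spades.
Accepted: (owner=Dee, suit=clubs, rank=2, face=down), since suit is clubs.
Rejected: (owner=Eve, suit=diamonds, rank=2, face=down), since suit is diamonds.
Rejected: (owner=Eve, suit=spades, rank=9, face=down), since suit is spades.

Rejected, Accepted, Rejected, Rejected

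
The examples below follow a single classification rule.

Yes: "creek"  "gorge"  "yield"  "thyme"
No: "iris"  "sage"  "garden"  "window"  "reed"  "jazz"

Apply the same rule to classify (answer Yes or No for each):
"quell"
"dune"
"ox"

The distinguishing property — odd length — holds for all the 'Yes' cases and none of the 'No' cases.
"quell": length 5, has this property → Yes. "dune": length 4, fails the rule → No. "ox": length 2, fails the rule → No.

Yes, No, No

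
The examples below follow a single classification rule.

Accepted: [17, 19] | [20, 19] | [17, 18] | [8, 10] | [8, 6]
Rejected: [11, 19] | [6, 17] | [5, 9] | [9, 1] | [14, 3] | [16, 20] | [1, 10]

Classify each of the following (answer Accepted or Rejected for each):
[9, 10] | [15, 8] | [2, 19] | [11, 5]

Accepted, Rejected, Rejected, Rejected

The simplest hypothesis consistent with all the labels is: |first − second| ≤ 2.
[9, 10]: |9−10| = 1, matches → Accepted. [15, 8]: |15−8| = 7, fails the rule → Rejected. [2, 19]: |2−19| = 17, fails the rule → Rejected. [11, 5]: |11−5| = 6, fails the rule → Rejected.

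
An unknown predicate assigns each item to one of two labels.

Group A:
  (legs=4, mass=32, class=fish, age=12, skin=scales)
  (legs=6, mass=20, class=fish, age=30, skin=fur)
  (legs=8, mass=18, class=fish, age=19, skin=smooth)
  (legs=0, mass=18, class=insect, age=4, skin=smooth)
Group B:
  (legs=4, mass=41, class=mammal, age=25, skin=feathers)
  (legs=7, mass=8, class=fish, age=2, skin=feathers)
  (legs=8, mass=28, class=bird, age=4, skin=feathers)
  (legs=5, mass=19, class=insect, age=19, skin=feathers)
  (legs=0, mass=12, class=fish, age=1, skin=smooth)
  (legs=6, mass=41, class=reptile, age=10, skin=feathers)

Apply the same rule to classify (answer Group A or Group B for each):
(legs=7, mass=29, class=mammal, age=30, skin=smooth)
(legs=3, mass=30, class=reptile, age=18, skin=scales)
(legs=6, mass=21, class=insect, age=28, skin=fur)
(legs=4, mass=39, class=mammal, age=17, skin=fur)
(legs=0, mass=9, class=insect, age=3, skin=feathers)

'Group A' ⟺ skin is not feathers AND age ≥ 2.
(legs=7, mass=29, class=mammal, age=30, skin=smooth): skin is smooth, age = 30 — matches, so Group A. (legs=3, mass=30, class=reptile, age=18, skin=scales): skin is scales, age = 18 — matches, so Group A. (legs=6, mass=21, class=insect, age=28, skin=fur): skin is fur, age = 28 — matches, so Group A. (legs=4, mass=39, class=mammal, age=17, skin=fur): skin is fur, age = 17 — matches, so Group A. (legs=0, mass=9, class=insect, age=3, skin=feathers): skin is feathers, age = 3 — doesn't match, so Group B.

Group A, Group A, Group A, Group A, Group B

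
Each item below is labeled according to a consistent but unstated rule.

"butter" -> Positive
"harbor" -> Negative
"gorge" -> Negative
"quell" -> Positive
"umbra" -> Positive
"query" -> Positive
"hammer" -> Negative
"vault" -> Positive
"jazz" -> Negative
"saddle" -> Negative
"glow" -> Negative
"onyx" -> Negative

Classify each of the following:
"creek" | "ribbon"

'Positive' ⟺ contains 'u'.
Negative: "creek", since no 'u'.
Negative: "ribbon", since no 'u'.

Negative, Negative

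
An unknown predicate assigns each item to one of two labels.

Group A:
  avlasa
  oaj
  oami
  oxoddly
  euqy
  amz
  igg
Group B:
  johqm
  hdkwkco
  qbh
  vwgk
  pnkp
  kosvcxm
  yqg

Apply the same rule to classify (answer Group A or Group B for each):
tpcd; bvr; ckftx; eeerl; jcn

Group B, Group B, Group B, Group A, Group B

The pattern is that an item is 'Group A' exactly when: starts with a vowel.
Group B: tpcd, since starts with 't'.
Group B: bvr, since starts with 'b'.
Group B: ckftx, since starts with 'c'.
Group A: eeerl, since starts with 'e'.
Group B: jcn, since starts with 'j'.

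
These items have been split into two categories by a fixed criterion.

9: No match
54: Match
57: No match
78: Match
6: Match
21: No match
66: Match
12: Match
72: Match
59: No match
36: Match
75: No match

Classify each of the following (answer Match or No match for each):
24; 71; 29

Match, No match, No match

'Match' ⟺ even.
24 — 24 is even, hence Match. 71 — 71 is odd, hence No match. 29 — 29 is odd, hence No match.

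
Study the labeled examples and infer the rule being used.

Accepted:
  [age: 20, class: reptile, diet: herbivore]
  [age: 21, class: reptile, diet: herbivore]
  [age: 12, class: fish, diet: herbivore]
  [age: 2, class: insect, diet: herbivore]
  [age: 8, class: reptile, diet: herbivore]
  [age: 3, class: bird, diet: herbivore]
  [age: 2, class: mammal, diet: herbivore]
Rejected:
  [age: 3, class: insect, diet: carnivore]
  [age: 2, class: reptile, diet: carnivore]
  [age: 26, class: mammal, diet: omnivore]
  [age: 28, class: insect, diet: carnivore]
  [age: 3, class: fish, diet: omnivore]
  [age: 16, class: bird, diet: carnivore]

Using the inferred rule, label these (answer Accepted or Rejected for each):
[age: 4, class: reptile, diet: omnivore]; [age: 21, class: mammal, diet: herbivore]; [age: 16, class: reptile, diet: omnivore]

Rejected, Accepted, Rejected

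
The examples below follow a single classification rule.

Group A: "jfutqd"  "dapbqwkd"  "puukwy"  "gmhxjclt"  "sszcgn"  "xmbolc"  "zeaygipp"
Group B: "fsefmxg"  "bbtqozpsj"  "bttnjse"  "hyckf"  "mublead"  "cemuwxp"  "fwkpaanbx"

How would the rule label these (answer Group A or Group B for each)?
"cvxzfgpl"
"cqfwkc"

Group A, Group A

Comparing the two groups points to one rule — even length.
"cvxzfgpl": Group A (length 8). "cqfwkc": Group A (length 6).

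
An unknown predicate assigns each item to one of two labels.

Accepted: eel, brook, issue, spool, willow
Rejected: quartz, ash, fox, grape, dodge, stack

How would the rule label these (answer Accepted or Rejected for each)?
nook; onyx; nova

Accepted, Rejected, Rejected

All 'Accepted' examples share one property — has a double letter — and every 'Rejected' example lacks it.
nook → 'oo' doubled → Accepted. onyx → no doubled letter → Rejected. nova → no doubled letter → Rejected.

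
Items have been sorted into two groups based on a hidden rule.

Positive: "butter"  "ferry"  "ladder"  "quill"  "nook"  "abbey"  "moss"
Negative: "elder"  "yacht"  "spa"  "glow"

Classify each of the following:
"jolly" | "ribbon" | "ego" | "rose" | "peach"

Positive, Positive, Negative, Negative, Negative

All 'Positive' examples share one property — has a double letter — and every 'Negative' example lacks it.
"jolly": 'll' doubled — has this property, so Positive. "ribbon": 'bb' doubled — has this property, so Positive. "ego": no doubled letter — does not satisfy this, so Negative. "rose": no doubled letter — does not satisfy this, so Negative. "peach": no doubled letter — does not satisfy this, so Negative.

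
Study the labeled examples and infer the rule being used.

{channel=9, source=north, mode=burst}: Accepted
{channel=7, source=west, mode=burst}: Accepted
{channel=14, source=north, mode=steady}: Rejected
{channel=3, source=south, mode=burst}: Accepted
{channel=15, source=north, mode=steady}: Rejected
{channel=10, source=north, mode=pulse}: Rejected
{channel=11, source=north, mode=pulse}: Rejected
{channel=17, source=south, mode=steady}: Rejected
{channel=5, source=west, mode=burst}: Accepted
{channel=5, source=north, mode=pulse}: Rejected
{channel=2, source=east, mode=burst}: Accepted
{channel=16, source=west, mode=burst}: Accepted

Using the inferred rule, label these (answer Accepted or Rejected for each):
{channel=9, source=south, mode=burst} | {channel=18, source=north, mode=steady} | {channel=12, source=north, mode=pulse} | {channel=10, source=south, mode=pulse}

Accepted, Rejected, Rejected, Rejected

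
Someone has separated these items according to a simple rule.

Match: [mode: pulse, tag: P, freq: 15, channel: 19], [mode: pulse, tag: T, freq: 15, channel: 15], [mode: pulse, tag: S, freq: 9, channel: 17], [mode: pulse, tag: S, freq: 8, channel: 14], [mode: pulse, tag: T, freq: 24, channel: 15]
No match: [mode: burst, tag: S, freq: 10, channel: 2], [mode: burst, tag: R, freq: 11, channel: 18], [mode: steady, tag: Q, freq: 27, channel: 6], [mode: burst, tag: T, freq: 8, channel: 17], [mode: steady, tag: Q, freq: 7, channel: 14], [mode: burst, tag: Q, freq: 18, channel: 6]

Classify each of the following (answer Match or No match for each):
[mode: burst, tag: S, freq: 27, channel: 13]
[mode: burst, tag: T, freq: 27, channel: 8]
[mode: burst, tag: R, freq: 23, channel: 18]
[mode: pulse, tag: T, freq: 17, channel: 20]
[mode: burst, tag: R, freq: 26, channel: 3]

No match, No match, No match, Match, No match

All 'Match' examples share one property — mode is pulse — and every 'No match' example lacks it.
[mode: burst, tag: S, freq: 27, channel: 13]: mode is burst — does not fit, so No match. [mode: burst, tag: T, freq: 27, channel: 8]: mode is burst — does not fit, so No match. [mode: burst, tag: R, freq: 23, channel: 18]: mode is burst — does not fit, so No match. [mode: pulse, tag: T, freq: 17, channel: 20]: mode is pulse — qualifies, so Match. [mode: burst, tag: R, freq: 26, channel: 3]: mode is burst — does not fit, so No match.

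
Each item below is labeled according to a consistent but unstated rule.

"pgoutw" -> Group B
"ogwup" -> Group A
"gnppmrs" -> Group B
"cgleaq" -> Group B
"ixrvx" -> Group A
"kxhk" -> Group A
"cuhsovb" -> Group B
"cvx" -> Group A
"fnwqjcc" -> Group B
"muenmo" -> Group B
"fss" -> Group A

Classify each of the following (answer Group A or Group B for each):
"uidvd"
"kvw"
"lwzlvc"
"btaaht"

Group A, Group A, Group B, Group B

'Group A' ⟺ length ≤ 5.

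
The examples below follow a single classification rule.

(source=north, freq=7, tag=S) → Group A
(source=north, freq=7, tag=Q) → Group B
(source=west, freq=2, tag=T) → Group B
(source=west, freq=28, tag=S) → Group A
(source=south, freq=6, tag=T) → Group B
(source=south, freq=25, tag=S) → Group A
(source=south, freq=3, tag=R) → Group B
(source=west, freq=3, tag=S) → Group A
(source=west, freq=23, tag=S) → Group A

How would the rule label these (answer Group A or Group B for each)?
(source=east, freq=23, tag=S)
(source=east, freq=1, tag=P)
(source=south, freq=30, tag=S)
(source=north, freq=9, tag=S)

Group A, Group B, Group A, Group A

The pattern is that an item is 'Group A' exactly when: tag is S.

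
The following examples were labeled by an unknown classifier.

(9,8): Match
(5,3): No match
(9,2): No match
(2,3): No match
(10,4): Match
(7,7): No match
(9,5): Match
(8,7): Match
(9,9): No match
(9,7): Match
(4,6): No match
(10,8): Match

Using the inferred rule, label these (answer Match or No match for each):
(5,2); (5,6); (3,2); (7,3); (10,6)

The common property of the 'Match' items is: first > second AND sum ≥ 14. No 'No match' item has it.

No match, No match, No match, No match, Match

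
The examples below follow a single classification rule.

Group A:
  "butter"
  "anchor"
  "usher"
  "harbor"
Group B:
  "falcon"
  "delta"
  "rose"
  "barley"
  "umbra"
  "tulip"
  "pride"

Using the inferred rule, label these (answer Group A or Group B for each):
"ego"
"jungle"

Group B, Group B

Every 'Group A' example satisfies: ends with 'r'. None of the 'Group B' examples do.
"ego" — ends with 'o', hence Group B.
"jungle" — ends with 'e', hence Group B.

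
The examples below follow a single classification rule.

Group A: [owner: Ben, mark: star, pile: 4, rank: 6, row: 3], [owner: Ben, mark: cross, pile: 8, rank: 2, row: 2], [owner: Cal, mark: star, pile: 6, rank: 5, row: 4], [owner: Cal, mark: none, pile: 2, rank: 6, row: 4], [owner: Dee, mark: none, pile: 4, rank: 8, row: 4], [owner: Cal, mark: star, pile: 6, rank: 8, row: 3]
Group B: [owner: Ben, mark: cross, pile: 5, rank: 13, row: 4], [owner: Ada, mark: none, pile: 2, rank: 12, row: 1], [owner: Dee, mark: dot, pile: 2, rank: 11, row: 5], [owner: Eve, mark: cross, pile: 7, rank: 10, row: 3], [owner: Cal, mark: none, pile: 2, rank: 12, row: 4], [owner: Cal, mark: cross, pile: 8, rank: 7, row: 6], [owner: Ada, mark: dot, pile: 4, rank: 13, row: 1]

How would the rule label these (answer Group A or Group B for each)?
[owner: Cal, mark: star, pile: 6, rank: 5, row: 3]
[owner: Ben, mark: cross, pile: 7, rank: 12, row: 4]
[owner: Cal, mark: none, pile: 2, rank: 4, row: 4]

Group A, Group B, Group A

Every 'Group A' example satisfies: row ≤ 4 AND rank ≤ 8. None of the 'Group B' examples do.
Group A: [owner: Cal, mark: star, pile: 6, rank: 5, row: 3], since row = 3, rank = 5. Group B: [owner: Ben, mark: cross, pile: 7, rank: 12, row: 4], since row = 4, rank = 12. Group A: [owner: Cal, mark: none, pile: 2, rank: 4, row: 4], since row = 4, rank = 4.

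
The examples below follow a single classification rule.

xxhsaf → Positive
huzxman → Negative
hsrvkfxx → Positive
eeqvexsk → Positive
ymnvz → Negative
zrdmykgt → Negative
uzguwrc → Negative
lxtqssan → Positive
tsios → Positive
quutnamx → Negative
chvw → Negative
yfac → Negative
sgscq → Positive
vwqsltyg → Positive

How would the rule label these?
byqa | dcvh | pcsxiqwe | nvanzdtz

Negative, Negative, Positive, Negative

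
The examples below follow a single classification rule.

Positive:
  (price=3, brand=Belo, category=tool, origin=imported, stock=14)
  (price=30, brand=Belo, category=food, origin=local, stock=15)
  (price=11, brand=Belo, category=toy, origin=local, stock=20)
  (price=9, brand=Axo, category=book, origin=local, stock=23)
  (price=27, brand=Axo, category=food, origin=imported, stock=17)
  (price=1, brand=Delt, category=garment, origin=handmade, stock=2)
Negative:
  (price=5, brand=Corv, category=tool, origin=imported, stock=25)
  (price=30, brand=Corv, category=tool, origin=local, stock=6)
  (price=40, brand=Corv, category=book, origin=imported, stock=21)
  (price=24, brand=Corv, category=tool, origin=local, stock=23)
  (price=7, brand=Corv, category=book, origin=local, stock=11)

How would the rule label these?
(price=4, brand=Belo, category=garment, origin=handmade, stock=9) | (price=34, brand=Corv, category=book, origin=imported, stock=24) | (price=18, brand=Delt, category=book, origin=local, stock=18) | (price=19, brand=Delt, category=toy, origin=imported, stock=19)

Positive, Negative, Positive, Positive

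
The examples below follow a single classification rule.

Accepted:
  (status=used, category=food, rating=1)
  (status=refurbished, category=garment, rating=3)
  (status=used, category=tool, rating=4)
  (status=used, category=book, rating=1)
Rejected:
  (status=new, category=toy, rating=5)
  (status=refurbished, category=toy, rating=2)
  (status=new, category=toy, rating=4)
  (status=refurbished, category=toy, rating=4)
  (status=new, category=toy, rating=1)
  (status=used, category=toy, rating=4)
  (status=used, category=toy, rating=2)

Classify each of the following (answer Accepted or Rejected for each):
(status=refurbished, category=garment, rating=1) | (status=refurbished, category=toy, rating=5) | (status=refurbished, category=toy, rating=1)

Accepted, Rejected, Rejected

The distinguishing property — category is not toy — holds for all the 'Accepted' cases and none of the 'Rejected' cases.
(status=refurbished, category=garment, rating=1): category is garment — checks out, so Accepted. (status=refurbished, category=toy, rating=5): category is toy — doesn't match, so Rejected. (status=refurbished, category=toy, rating=1): category is toy — doesn't match, so Rejected.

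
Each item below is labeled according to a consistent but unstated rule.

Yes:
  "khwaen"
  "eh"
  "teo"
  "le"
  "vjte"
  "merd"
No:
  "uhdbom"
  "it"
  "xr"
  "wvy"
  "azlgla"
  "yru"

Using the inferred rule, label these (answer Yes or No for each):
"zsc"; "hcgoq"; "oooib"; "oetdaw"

The simplest hypothesis consistent with all the labels is: contains 'e'.
"zsc": no 'e', does not pass → No.
"hcgoq": no 'e', does not pass → No.
"oooib": no 'e', does not pass → No.
"oetdaw": has 'e', qualifies → Yes.

No, No, No, Yes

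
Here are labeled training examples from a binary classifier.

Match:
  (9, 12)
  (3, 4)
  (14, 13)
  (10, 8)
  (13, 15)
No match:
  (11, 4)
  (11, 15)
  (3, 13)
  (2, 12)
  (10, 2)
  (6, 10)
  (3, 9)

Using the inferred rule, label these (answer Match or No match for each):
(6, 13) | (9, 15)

No match, No match

All 'Match' examples share one property — |first − second| ≤ 3 — and every 'No match' example lacks it.
(6, 13): |6−13| = 7 — fails this test, so No match. (9, 15): |9−15| = 6 — fails this test, so No match.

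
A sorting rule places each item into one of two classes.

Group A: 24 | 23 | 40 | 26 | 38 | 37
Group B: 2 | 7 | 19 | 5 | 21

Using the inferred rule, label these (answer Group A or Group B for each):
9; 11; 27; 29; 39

The pattern is that an item is 'Group A' exactly when: at least 23.

Group B, Group B, Group A, Group A, Group A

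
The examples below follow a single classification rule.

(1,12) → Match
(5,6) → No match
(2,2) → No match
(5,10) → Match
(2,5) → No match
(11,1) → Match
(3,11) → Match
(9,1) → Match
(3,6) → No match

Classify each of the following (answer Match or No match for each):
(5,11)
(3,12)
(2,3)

The simplest hypothesis consistent with all the labels is: max ≥ 9.
(5,11) → max 11 → Match. (3,12) → max 12 → Match. (2,3) → max 3 → No match.

Match, Match, No match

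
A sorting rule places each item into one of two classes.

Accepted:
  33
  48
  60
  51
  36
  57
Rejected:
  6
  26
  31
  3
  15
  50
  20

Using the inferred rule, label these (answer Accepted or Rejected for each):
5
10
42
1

Rejected, Rejected, Accepted, Rejected

The classifier is using: multiple of 3 AND at least 20.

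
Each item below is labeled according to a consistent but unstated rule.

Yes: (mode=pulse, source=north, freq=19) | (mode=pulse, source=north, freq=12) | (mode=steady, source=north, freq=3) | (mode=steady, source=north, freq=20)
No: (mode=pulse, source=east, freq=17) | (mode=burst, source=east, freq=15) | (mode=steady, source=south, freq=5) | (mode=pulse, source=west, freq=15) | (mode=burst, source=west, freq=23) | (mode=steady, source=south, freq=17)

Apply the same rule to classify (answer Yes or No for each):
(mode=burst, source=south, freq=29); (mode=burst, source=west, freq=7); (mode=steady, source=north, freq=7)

Rule: source is north. This holds for each 'Yes' example and fails for each 'No' one.
No: (mode=burst, source=south, freq=29), since source is south. No: (mode=burst, source=west, freq=7), since source is west. Yes: (mode=steady, source=north, freq=7), since source is north.

No, No, Yes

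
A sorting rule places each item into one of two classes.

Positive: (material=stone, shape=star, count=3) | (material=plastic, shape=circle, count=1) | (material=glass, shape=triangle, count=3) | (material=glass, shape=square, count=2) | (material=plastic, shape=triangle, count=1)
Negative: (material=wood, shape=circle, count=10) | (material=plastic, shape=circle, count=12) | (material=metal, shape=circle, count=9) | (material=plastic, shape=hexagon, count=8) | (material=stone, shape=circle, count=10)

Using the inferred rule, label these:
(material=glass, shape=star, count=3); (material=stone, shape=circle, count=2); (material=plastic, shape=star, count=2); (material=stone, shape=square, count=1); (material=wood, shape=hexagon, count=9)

The classifier is using: count ≤ 3.

Positive, Positive, Positive, Positive, Negative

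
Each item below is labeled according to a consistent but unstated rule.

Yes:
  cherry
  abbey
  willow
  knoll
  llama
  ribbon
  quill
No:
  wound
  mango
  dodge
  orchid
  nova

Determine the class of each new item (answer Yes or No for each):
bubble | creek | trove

Yes, Yes, No

Every 'Yes' example satisfies: has a double letter. None of the 'No' examples do.
bubble → 'bb' doubled → Yes. creek → 'ee' doubled → Yes. trove → no doubled letter → No.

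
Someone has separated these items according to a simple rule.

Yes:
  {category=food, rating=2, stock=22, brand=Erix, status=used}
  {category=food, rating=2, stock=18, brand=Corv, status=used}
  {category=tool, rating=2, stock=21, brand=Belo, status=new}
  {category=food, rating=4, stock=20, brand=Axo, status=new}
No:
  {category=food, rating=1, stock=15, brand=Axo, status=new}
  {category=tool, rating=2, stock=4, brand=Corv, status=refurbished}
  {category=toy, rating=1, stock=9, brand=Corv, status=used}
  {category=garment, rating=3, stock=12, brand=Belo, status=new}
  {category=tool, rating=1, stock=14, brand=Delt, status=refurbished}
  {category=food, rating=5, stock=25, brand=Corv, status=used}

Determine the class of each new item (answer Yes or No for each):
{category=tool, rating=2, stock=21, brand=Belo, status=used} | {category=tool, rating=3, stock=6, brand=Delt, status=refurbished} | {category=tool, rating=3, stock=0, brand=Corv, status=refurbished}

Yes, No, No

Every 'Yes' example satisfies: stock ≥ 18 AND rating ≤ 4. None of the 'No' examples do.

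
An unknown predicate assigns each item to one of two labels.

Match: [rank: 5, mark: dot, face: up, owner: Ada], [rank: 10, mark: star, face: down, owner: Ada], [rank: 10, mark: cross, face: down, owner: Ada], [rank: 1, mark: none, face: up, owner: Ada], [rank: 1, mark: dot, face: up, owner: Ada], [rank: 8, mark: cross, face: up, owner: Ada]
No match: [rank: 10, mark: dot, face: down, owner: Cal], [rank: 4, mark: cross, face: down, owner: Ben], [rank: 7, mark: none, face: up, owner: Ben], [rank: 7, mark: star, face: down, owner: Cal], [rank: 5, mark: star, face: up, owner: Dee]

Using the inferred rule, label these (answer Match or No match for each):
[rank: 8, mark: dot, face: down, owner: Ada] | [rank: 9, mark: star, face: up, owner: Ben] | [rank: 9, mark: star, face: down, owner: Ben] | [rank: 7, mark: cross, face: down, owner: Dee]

Match, No match, No match, No match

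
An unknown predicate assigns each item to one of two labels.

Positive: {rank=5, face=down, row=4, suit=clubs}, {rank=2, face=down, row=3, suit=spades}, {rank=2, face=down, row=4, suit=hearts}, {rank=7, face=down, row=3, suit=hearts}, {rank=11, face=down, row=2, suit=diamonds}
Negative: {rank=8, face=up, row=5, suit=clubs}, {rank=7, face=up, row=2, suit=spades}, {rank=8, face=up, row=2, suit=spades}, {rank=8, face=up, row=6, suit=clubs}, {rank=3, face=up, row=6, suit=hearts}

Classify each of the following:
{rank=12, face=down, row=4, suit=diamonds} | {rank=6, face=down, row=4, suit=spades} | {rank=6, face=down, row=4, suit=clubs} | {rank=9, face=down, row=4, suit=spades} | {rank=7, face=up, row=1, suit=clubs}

Positive, Positive, Positive, Positive, Negative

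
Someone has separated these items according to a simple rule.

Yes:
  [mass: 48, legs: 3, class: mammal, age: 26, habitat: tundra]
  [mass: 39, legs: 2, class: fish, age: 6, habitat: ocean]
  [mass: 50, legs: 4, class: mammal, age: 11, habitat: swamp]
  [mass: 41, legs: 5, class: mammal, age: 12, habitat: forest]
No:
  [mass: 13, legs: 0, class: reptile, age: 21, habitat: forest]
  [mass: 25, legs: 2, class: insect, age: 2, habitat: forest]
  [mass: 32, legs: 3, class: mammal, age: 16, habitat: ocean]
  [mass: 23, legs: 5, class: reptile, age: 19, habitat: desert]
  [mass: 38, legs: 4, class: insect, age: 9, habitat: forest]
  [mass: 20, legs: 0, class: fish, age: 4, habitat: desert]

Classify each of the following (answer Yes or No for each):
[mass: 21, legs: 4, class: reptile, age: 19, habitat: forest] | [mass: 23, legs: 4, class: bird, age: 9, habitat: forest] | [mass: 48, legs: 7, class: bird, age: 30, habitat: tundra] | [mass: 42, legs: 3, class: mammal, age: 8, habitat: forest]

No, No, Yes, Yes

The rule appears to be: mass ≥ 39.
[mass: 21, legs: 4, class: reptile, age: 19, habitat: forest]: mass = 21 — does not pass, so No. [mass: 23, legs: 4, class: bird, age: 9, habitat: forest]: mass = 23 — does not pass, so No. [mass: 48, legs: 7, class: bird, age: 30, habitat: tundra]: mass = 48 — passes, so Yes. [mass: 42, legs: 3, class: mammal, age: 8, habitat: forest]: mass = 42 — passes, so Yes.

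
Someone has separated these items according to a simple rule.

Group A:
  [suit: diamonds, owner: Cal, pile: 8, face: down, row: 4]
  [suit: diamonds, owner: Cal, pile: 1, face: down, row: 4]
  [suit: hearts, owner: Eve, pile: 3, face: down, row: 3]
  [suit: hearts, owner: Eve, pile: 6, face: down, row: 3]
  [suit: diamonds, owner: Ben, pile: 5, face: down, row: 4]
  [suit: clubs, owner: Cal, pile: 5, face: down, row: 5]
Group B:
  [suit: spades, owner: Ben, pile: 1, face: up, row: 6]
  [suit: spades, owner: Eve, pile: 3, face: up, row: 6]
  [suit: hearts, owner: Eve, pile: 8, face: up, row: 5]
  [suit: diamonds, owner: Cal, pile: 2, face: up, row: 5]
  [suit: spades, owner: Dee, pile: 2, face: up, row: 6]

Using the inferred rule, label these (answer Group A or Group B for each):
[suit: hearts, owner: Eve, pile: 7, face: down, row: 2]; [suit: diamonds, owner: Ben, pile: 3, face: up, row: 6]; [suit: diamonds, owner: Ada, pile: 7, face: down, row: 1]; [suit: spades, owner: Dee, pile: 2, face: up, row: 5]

Rule: face is down. This holds for each 'Group A' example and fails for each 'Group B' one.
[suit: hearts, owner: Eve, pile: 7, face: down, row: 2] → face is down → Group A.
[suit: diamonds, owner: Ben, pile: 3, face: up, row: 6] → face is up → Group B.
[suit: diamonds, owner: Ada, pile: 7, face: down, row: 1] → face is down → Group A.
[suit: spades, owner: Dee, pile: 2, face: up, row: 5] → face is up → Group B.

Group A, Group B, Group A, Group B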